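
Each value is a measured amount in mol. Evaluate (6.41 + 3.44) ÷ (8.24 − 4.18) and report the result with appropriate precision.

6.41 + 3.44 = 9.85, limited to 2 d.p. → 3 s.f.; 8.24 − 4.18 = 4.06, limited to 2 d.p. → 3 s.f.
Carrying full precision, 9.85 ÷ 4.06 = 2.42610837438…; keep min(3, 3) = 3 s.f.
Rounded to 3 significant figures: 2.43.

2.43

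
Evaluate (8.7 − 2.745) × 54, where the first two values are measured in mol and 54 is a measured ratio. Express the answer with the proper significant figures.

3.2 × 10^2 mol

8.7 mol − 2.745 mol = 5.955 mol; the difference is limited to 1 decimal place (2 s.f.).
Carrying full precision, 5.955 × 54 = 321.57 mol; 54 has 2 s.f., so the result keeps min(2, 2) = 2 s.f.
Rounded to 2 significant figures: 3.2 × 10^2 mol.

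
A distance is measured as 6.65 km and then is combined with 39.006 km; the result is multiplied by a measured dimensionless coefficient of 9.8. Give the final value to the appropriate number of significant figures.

4.5 × 10² km

6.65 km + 39.006 km = 45.656 km; the sum is limited to 2 decimal places (4 s.f.).
Carrying full precision, 45.656 × 9.8 = 447.4288 km; 9.8 has 2 s.f., so the result keeps min(4, 2) = 2 s.f.
Rounded to 2 significant figures: 4.5 × 10² km.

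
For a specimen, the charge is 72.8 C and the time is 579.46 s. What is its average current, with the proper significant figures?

average current = 72.8 C ÷ 579.46 s = 0.125634211162… A.
72.8 has 3 significant figures; 579.46 has 5.
Division/multiplication keeps the fewest: 3 significant figures.
Rounded: 0.126 A.

0.126 A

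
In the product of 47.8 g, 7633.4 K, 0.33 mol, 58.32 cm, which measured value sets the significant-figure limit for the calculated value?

47.8 g → 3 s.f.; 7633.4 K → 5 s.f.; 0.33 mol → 2 s.f.; 58.32 cm → 4 s.f.
The fewest is 2 significant figures, from 0.33 mol.

0.33 mol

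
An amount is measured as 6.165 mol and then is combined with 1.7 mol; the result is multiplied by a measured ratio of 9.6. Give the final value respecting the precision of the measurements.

76 mol

6.165 mol + 1.7 mol = 7.865 mol; the sum is limited to 1 decimal place (2 s.f.).
Carrying full precision, 7.865 × 9.6 = 75.504 mol; 9.6 has 2 s.f., so the result keeps min(2, 2) = 2 s.f.
Rounded to 2 significant figures: 76 mol.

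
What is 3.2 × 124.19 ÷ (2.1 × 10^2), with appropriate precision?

1.9

3.2 × 124.19 ÷ (2.1 × 10^2) = 1.89241904762…
Multiplication/division keeps the fewest significant figures: 3.2 → 2 s.f., 124.19 → 5 s.f., 2.1 × 10^2 → 2 s.f.; limit is 2.
Rounded to 2 significant figures: 1.9.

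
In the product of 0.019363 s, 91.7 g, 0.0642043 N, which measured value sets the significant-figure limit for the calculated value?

91.7 g

0.019363 s → 5 s.f.; 91.7 g → 3 s.f.; 0.0642043 N → 6 s.f.
The fewest is 3 significant figures, from 91.7 g.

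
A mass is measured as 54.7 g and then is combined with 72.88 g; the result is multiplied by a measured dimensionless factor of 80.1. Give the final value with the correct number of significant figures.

54.7 g + 72.88 g = 127.58 g; the sum is limited to 1 decimal place (4 s.f.).
Carrying full precision, 127.58 × 80.1 = 10219.158 g; 80.1 has 3 s.f., so the result keeps min(4, 3) = 3 s.f.
Rounded to 3 significant figures: 1.02 × 10^4 g.

1.02 × 10^4 g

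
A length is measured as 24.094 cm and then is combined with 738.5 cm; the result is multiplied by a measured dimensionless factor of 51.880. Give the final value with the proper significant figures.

3.956 × 10⁴ cm

24.094 cm + 738.5 cm = 762.594 cm; the sum is limited to 1 decimal place (4 s.f.).
Carrying full precision, 762.594 × 51.880 = 39563.37672 cm; 51.880 has 5 s.f., so the result keeps min(4, 5) = 4 s.f.
Rounded to 4 significant figures: 3.956 × 10⁴ cm.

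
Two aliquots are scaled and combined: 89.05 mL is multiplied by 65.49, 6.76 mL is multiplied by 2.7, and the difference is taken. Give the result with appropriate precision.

89.05 × 65.49 = 5831.8845 → 5832 mL (4 s.f., last digit at the 10^0 place).
6.76 × 2.7 = 18.252 → 18 mL (2 s.f., last digit at the 10^0 place).
Difference: 5813.6325 mL; keep the coarser place, 10^0.
Result: 5814 mL.

5814 mL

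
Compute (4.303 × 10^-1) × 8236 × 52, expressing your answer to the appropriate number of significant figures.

(4.303 × 10^-1) × 8236 × 52 = 184285.4416
Multiplication/division keeps the fewest significant figures: 4.303 × 10^-1 → 4 s.f., 8236 → 4 s.f., 52 → 2 s.f.; limit is 2.
Rounded to 2 significant figures: 1.8 × 10^5.

1.8 × 10^5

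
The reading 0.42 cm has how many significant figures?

0.42: leading zeros are not significant.

2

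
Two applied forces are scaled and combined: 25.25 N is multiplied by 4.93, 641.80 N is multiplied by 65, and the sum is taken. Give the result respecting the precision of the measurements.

4.2 × 10⁴ N

25.25 × 4.93 = 124.4825 → 124 N (3 s.f., last digit at the 10^0 place).
641.80 × 65 = 41717 → 4.2 × 10⁴ N (2 s.f., last digit at the 10^3 place).
Sum: 41841.4825 N; keep the coarser place, 10^3.
Result: 4.2 × 10⁴ N.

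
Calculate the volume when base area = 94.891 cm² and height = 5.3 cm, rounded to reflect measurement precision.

5.0 × 10^2 cm³

volume = 94.891 cm² × 5.3 cm = 502.9223 cm³.
94.891 has 5 significant figures; 5.3 has 2.
Division/multiplication keeps the fewest: 2 significant figures.
Rounded: 5.0 × 10^2 cm³.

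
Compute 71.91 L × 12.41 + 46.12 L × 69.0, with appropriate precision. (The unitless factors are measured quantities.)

4.07 × 10³ L

71.91 × 12.41 = 892.4031 → 892.4 L (4 s.f., last digit at the 10^-1 place).
46.12 × 69.0 = 3182.28 → 3.18 × 10³ L (3 s.f., last digit at the 10^1 place).
Sum: 4074.6831 L; keep the coarser place, 10^1.
Result: 4.07 × 10³ L.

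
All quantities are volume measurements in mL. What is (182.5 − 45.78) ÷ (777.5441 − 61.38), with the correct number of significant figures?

1.909 × 10⁻¹

182.5 − 45.78 = 136.72, limited to 1 d.p. → 4 s.f.; 777.5441 − 61.38 = 716.1641, limited to 2 d.p. → 5 s.f.
Carrying full precision, 136.72 ÷ 716.1641 = 0.190905966942…; keep min(4, 5) = 4 s.f.
Rounded to 4 significant figures: 1.909 × 10⁻¹.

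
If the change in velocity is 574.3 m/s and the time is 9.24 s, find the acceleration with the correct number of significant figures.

acceleration = 574.3 m/s ÷ 9.24 s = 62.1536796537… m/s².
574.3 has 4 significant figures; 9.24 has 3.
Division/multiplication keeps the fewest: 3 significant figures.
Rounded: 62.2 m/s².

62.2 m/s²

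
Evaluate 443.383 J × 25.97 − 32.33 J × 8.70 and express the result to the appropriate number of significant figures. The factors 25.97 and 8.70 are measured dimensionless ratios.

1.123 × 10⁴ J

443.383 × 25.97 = 11514.65651 → 1.151 × 10⁴ J (4 s.f., last digit at the 10^1 place).
32.33 × 8.70 = 281.271 → 281 J (3 s.f., last digit at the 10^0 place).
Difference: 11233.38551 J; keep the coarser place, 10^1.
Result: 1.123 × 10⁴ J.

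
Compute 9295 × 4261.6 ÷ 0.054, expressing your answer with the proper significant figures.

9295 × 4261.6 ÷ 0.054 = 733547629.63…
Multiplication/division keeps the fewest significant figures: 9295 → 4 s.f., 4261.6 → 5 s.f., 0.054 → 2 s.f.; limit is 2.
Rounded to 2 significant figures: 7.3 × 10⁸.

7.3 × 10⁸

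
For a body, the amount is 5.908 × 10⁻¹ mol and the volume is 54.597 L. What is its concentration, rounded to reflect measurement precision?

concentration = 5.908 × 10⁻¹ mol ÷ 54.597 L = 0.0108211073869… mol/L.
5.908 × 10⁻¹ has 4 significant figures; 54.597 has 5.
Division/multiplication keeps the fewest: 4 significant figures.
Rounded: 0.01082 mol/L.

0.01082 mol/L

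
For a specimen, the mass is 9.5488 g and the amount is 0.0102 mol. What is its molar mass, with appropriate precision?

936 g/mol

molar mass = 9.5488 g ÷ 0.0102 mol = 936.156862745… g/mol.
9.5488 has 5 significant figures; 0.0102 has 3.
Division/multiplication keeps the fewest: 3 significant figures.
Rounded: 936 g/mol.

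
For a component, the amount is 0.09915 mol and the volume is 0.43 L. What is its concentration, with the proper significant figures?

2.3 × 10⁻¹ mol/L

concentration = 0.09915 mol ÷ 0.43 L = 0.230581395349… mol/L.
0.09915 has 4 significant figures; 0.43 has 2.
Division/multiplication keeps the fewest: 2 significant figures.
Rounded: 2.3 × 10⁻¹ mol/L.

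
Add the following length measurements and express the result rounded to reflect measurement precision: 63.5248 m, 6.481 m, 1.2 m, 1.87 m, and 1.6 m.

63.5248 m + 6.481 m + 1.2 m + 1.87 m + 1.6 m = 74.6758 m.
Addition/subtraction keeps the fewest decimal places: 63.5248 → 4 decimal places, 6.481 → 3 decimal places, 1.2 → 1 decimal place, 1.87 → 2 decimal places, 1.6 → 1 decimal place; limit is 1.
Rounded to 1 decimal place: 74.7 m.

74.7 m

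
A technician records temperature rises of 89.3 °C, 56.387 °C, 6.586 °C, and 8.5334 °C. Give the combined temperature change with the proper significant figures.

89.3 °C + 56.387 °C + 6.586 °C + 8.5334 °C = 160.8064 °C.
Addition/subtraction keeps the fewest decimal places: 89.3 → 1 decimal place, 56.387 → 3 decimal places, 6.586 → 3 decimal places, 8.5334 → 4 decimal places; limit is 1.
Rounded to 1 decimal place: 160.8 °C.

160.8 °C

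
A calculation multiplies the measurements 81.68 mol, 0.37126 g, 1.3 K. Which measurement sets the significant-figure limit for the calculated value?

1.3 K

81.68 mol → 4 s.f.; 0.37126 g → 5 s.f.; 1.3 K → 2 s.f.
The fewest is 2 significant figures, from 1.3 K.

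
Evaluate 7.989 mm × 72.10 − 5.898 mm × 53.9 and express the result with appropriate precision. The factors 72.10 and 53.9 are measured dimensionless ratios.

7.989 × 72.10 = 576.0069 → 576.0 mm (4 s.f., last digit at the 10^-1 place).
5.898 × 53.9 = 317.9022 → 318 mm (3 s.f., last digit at the 10^0 place).
Difference: 258.1047 mm; keep the coarser place, 10^0.
Result: 258 mm.

258 mm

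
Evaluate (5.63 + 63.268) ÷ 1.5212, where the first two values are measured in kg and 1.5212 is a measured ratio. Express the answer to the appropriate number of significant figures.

45.29 kg

5.63 kg + 63.268 kg = 68.898 kg; the sum is limited to 2 decimal places (4 s.f.).
Carrying full precision, 68.898 ÷ 1.5212 = 45.2918748357… kg; 1.5212 has 5 s.f., so the result keeps min(4, 5) = 4 s.f.
Rounded to 4 significant figures: 45.29 kg.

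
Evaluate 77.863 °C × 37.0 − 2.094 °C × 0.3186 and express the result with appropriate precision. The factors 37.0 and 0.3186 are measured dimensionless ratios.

2.88 × 10^3 °C

77.863 × 37.0 = 2880.931 → 2.88 × 10^3 °C (3 s.f., last digit at the 10^1 place).
2.094 × 0.3186 = 0.6671484 → 0.6671 °C (4 s.f., last digit at the 10^-4 place).
Difference: 2880.2638516 °C; keep the coarser place, 10^1.
Result: 2.88 × 10^3 °C.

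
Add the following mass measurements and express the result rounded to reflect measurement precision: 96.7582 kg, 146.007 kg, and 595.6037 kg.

96.7582 kg + 146.007 kg + 595.6037 kg = 838.3689 kg.
Addition/subtraction keeps the fewest decimal places: 96.7582 → 4 decimal places, 146.007 → 3 decimal places, 595.6037 → 4 decimal places; limit is 3.
Rounded to 3 decimal places: 838.369 kg.

838.369 kg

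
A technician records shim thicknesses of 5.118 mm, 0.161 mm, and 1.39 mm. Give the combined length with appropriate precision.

6.67 mm

5.118 mm + 0.161 mm + 1.39 mm = 6.669 mm.
Addition/subtraction keeps the fewest decimal places: 5.118 → 3 decimal places, 0.161 → 3 decimal places, 1.39 → 2 decimal places; limit is 2.
Rounded to 2 decimal places: 6.67 mm.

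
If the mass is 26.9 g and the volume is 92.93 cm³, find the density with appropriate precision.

0.289 g/cm³

density = 26.9 g ÷ 92.93 cm³ = 0.289465188852… g/cm³.
26.9 has 3 significant figures; 92.93 has 4.
Division/multiplication keeps the fewest: 3 significant figures.
Rounded: 0.289 g/cm³.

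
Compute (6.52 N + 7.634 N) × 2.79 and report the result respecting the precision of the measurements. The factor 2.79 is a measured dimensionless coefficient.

6.52 N + 7.634 N = 14.154 N; the sum is limited to 2 decimal places (4 s.f.).
Carrying full precision, 14.154 × 2.79 = 39.48966 N; 2.79 has 3 s.f., so the result keeps min(4, 3) = 3 s.f.
Rounded to 3 significant figures: 39.5 N.

39.5 N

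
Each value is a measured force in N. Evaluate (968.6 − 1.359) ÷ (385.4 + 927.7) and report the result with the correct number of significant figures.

968.6 − 1.359 = 967.241, limited to 1 d.p. → 4 s.f.; 385.4 + 927.7 = 1313.1, limited to 1 d.p. → 5 s.f.
Carrying full precision, 967.241 ÷ 1313.1 = 0.736608788363…; keep min(4, 5) = 4 s.f.
Rounded to 4 significant figures: 0.7366.

0.7366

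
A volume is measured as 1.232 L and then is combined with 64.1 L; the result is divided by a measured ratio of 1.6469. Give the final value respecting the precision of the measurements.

1.232 L + 64.1 L = 65.332 L; the sum is limited to 1 decimal place (3 s.f.).
Carrying full precision, 65.332 ÷ 1.6469 = 39.6696824337… L; 1.6469 has 5 s.f., so the result keeps min(3, 5) = 3 s.f.
Rounded to 3 significant figures: 39.7 L.

39.7 L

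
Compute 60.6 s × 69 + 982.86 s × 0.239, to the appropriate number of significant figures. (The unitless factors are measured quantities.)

60.6 × 69 = 4181.4 → 4.2 × 10³ s (2 s.f., last digit at the 10^2 place).
982.86 × 0.239 = 234.90354 → 235 s (3 s.f., last digit at the 10^0 place).
Sum: 4416.30354 s; keep the coarser place, 10^2.
Result: 4.4 × 10³ s.

4.4 × 10³ s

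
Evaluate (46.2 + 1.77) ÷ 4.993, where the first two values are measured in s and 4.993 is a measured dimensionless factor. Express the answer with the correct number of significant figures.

46.2 s + 1.77 s = 47.97 s; the sum is limited to 1 decimal place (3 s.f.).
Carrying full precision, 47.97 ÷ 4.993 = 9.6074504306… s; 4.993 has 4 s.f., so the result keeps min(3, 4) = 3 s.f.
Rounded to 3 significant figures: 9.61 s.

9.61 s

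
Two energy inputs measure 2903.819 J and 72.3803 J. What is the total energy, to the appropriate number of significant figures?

2.976199 × 10^3 J

2903.819 J + 72.3803 J = 2976.1993 J.
Addition/subtraction keeps the fewest decimal places: 2903.819 → 3 decimal places, 72.3803 → 4 decimal places; limit is 3.
Rounded to 3 decimal places: 2.976199 × 10^3 J.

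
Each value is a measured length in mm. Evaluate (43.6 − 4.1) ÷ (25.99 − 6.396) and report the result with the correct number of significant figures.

43.6 − 4.1 = 39.5, limited to 1 d.p. → 3 s.f.; 25.99 − 6.396 = 19.594, limited to 2 d.p. → 4 s.f.
Carrying full precision, 39.5 ÷ 19.594 = 2.01592324181…; keep min(3, 4) = 3 s.f.
Rounded to 3 significant figures: 2.02.

2.02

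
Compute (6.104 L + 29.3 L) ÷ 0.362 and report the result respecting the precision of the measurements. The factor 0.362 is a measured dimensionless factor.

97.8 L

6.104 L + 29.3 L = 35.404 L; the sum is limited to 1 decimal place (3 s.f.).
Carrying full precision, 35.404 ÷ 0.362 = 97.8011049724… L; 0.362 has 3 s.f., so the result keeps min(3, 3) = 3 s.f.
Rounded to 3 significant figures: 97.8 L.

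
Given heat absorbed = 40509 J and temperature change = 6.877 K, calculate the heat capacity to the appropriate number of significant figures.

heat capacity = 40509 J ÷ 6.877 K = 5890.50458049… J/K.
40509 has 5 significant figures; 6.877 has 4.
Division/multiplication keeps the fewest: 4 significant figures.
Rounded: 5891 J/K.

5891 J/K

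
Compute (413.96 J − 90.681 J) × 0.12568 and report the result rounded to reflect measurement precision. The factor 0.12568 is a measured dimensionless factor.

413.96 J − 90.681 J = 323.279 J; the difference is limited to 2 decimal places (5 s.f.).
Carrying full precision, 323.279 × 0.12568 = 40.62970472 J; 0.12568 has 5 s.f., so the result keeps min(5, 5) = 5 s.f.
Rounded to 5 significant figures: 40.630 J.

40.630 J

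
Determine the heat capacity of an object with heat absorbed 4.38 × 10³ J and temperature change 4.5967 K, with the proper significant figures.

heat capacity = 4.38 × 10³ J ÷ 4.5967 K = 952.857484717… J/K.
4.38 × 10³ has 3 significant figures; 4.5967 has 5.
Division/multiplication keeps the fewest: 3 significant figures.
Rounded: 953 J/K.

953 J/K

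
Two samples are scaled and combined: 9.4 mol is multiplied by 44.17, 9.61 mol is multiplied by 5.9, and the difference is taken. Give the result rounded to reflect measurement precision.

3.6 × 10² mol

9.4 × 44.17 = 415.198 → 4.2 × 10² mol (2 s.f., last digit at the 10^1 place).
9.61 × 5.9 = 56.699 → 57 mol (2 s.f., last digit at the 10^0 place).
Difference: 358.499 mol; keep the coarser place, 10^1.
Result: 3.6 × 10² mol.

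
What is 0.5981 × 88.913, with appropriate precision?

0.5981 × 88.913 = 53.1788653
Multiplication/division keeps the fewest significant figures: 0.5981 → 4 s.f., 88.913 → 5 s.f.; limit is 4.
Rounded to 4 significant figures: 53.18.

53.18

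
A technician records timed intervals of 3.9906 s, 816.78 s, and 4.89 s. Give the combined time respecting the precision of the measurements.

825.66 s

3.9906 s + 816.78 s + 4.89 s = 825.6606 s.
Addition/subtraction keeps the fewest decimal places: 3.9906 → 4 decimal places, 816.78 → 2 decimal places, 4.89 → 2 decimal places; limit is 2.
Rounded to 2 decimal places: 825.66 s.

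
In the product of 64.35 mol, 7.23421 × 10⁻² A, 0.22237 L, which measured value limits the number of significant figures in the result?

64.35 mol → 4 s.f.; 7.23421 × 10⁻² A → 6 s.f.; 0.22237 L → 5 s.f.
The fewest is 4 significant figures, from 64.35 mol.

64.35 mol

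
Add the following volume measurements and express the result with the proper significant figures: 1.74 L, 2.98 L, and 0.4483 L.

5.17 L

1.74 L + 2.98 L + 0.4483 L = 5.1683 L.
Addition/subtraction keeps the fewest decimal places: 1.74 → 2 decimal places, 2.98 → 2 decimal places, 0.4483 → 4 decimal places; limit is 2.
Rounded to 2 decimal places: 5.17 L.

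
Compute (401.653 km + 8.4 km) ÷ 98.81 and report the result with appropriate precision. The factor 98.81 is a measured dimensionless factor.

401.653 km + 8.4 km = 410.053 km; the sum is limited to 1 decimal place (4 s.f.).
Carrying full precision, 410.053 ÷ 98.81 = 4.14991397632… km; 98.81 has 4 s.f., so the result keeps min(4, 4) = 4 s.f.
Rounded to 4 significant figures: 4.150 km.

4.150 km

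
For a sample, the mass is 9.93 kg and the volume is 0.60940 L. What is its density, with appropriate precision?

density = 9.93 kg ÷ 0.60940 L = 16.2947161142… kg/L.
9.93 has 3 significant figures; 0.60940 has 5.
Division/multiplication keeps the fewest: 3 significant figures.
Rounded: 16.3 kg/L.

16.3 kg/L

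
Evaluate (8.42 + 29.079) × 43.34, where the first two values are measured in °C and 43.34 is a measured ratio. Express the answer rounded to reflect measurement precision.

8.42 °C + 29.079 °C = 37.499 °C; the sum is limited to 2 decimal places (4 s.f.).
Carrying full precision, 37.499 × 43.34 = 1625.20666 °C; 43.34 has 4 s.f., so the result keeps min(4, 4) = 4 s.f.
Rounded to 4 significant figures: 1625 °C.

1625 °C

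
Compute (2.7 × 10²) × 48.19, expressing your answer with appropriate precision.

(2.7 × 10²) × 48.19 = 13011.3
Multiplication/division keeps the fewest significant figures: 2.7 × 10² → 2 s.f., 48.19 → 4 s.f.; limit is 2.
Rounded to 2 significant figures: 1.3 × 10⁴.

1.3 × 10⁴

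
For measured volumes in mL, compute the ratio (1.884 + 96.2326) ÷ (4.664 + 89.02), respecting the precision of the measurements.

1.884 + 96.2326 = 98.1166, limited to 3 d.p. → 5 s.f.; 4.664 + 89.02 = 93.684, limited to 2 d.p. → 4 s.f.
Carrying full precision, 98.1166 ÷ 93.684 = 1.04731437599…; keep min(5, 4) = 4 s.f.
Rounded to 4 significant figures: 1.047.

1.047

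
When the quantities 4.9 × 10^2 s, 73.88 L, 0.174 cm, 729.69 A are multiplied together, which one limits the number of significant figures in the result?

4.9 × 10^2 s → 2 s.f.; 73.88 L → 4 s.f.; 0.174 cm → 3 s.f.; 729.69 A → 5 s.f.
The fewest is 2 significant figures, from 4.9 × 10^2 s.

4.9 × 10^2 s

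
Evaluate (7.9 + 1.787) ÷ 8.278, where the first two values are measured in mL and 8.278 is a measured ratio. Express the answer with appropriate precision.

1.2 mL

7.9 mL + 1.787 mL = 9.687 mL; the sum is limited to 1 decimal place (2 s.f.).
Carrying full precision, 9.687 ÷ 8.278 = 1.1702101957… mL; 8.278 has 4 s.f., so the result keeps min(2, 4) = 2 s.f.
Rounded to 2 significant figures: 1.2 mL.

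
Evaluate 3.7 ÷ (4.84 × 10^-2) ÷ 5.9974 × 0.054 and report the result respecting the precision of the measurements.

0.69

3.7 ÷ (4.84 × 10^-2) ÷ 5.9974 × 0.054 = 0.688314798672…
Multiplication/division keeps the fewest significant figures: 3.7 → 2 s.f., 4.84 × 10^-2 → 3 s.f., 5.9974 → 5 s.f., 0.054 → 2 s.f.; limit is 2.
Rounded to 2 significant figures: 0.69.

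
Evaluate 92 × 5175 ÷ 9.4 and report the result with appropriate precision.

92 × 5175 ÷ 9.4 = 50648.9361702…
Multiplication/division keeps the fewest significant figures: 92 → 2 s.f., 5175 → 4 s.f., 9.4 → 2 s.f.; limit is 2.
Rounded to 2 significant figures: 5.1 × 10⁴.

5.1 × 10⁴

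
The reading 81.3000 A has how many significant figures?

6

81.3000: trailing zeros after a decimal point are significant.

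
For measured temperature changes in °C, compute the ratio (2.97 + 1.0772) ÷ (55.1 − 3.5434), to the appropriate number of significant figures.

2.97 + 1.0772 = 4.0472, limited to 2 d.p. → 3 s.f.; 55.1 − 3.5434 = 51.5566, limited to 1 d.p. → 3 s.f.
Carrying full precision, 4.0472 ÷ 51.5566 = 0.0785001338335…; keep min(3, 3) = 3 s.f.
Rounded to 3 significant figures: 0.0785.

0.0785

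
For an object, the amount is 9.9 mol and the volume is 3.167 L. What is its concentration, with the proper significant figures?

3.1 mol/L

concentration = 9.9 mol ÷ 3.167 L = 3.12598673824… mol/L.
9.9 has 2 significant figures; 3.167 has 4.
Division/multiplication keeps the fewest: 2 significant figures.
Rounded: 3.1 mol/L.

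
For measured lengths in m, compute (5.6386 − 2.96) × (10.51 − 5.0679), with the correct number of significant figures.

14.6 m²

5.6386 − 2.96 = 2.6786, limited to 2 d.p. → 3 s.f.; 10.51 − 5.0679 = 5.4421, limited to 2 d.p. → 3 s.f.
Carrying full precision, 2.6786 × 5.4421 = 14.57720906; keep min(3, 3) = 3 s.f.
Rounded to 3 significant figures: 14.6 m².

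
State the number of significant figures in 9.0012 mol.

9.0012: zeros between nonzero digits are significant.

5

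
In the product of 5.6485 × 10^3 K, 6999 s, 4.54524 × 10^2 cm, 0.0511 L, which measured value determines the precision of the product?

5.6485 × 10^3 K → 5 s.f.; 6999 s → 4 s.f.; 4.54524 × 10^2 cm → 6 s.f.; 0.0511 L → 3 s.f.
The fewest is 3 significant figures, from 0.0511 L.

0.0511 L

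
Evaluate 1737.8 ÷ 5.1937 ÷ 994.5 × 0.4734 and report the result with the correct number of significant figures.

0.1593

1737.8 ÷ 5.1937 ÷ 994.5 × 0.4734 = 0.15927455444…
Multiplication/division keeps the fewest significant figures: 1737.8 → 5 s.f., 5.1937 → 5 s.f., 994.5 → 4 s.f., 0.4734 → 4 s.f.; limit is 4.
Rounded to 4 significant figures: 0.1593.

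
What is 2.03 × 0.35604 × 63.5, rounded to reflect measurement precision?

45.9

2.03 × 0.35604 × 63.5 = 45.8953362
Multiplication/division keeps the fewest significant figures: 2.03 → 3 s.f., 0.35604 → 5 s.f., 63.5 → 3 s.f.; limit is 3.
Rounded to 3 significant figures: 45.9.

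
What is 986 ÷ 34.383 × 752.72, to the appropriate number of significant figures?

986 ÷ 34.383 × 752.72 = 21585.7231772…
Multiplication/division keeps the fewest significant figures: 986 → 3 s.f., 34.383 → 5 s.f., 752.72 → 5 s.f.; limit is 3.
Rounded to 3 significant figures: 2.16 × 10⁴.

2.16 × 10⁴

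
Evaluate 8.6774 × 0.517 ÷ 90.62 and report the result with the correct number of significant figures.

8.6774 × 0.517 ÷ 90.62 = 0.0495058022512…
Multiplication/division keeps the fewest significant figures: 8.6774 → 5 s.f., 0.517 → 3 s.f., 90.62 → 4 s.f.; limit is 3.
Rounded to 3 significant figures: 0.0495.

0.0495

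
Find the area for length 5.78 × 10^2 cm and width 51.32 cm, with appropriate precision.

area = 5.78 × 10^2 cm × 51.32 cm = 29662.96 cm².
5.78 × 10^2 has 3 significant figures; 51.32 has 4.
Division/multiplication keeps the fewest: 3 significant figures.
Rounded: 2.97 × 10^4 cm².

2.97 × 10^4 cm²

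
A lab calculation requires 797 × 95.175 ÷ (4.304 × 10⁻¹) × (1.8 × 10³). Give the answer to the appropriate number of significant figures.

3.2 × 10⁸

797 × 95.175 ÷ (4.304 × 10⁻¹) × (1.8 × 10³) = 317235257.9…
Multiplication/division keeps the fewest significant figures: 797 → 3 s.f., 95.175 → 5 s.f., 4.304 × 10⁻¹ → 4 s.f., 1.8 × 10³ → 2 s.f.; limit is 2.
Rounded to 2 significant figures: 3.2 × 10⁸.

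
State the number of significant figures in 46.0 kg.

3

46.0: trailing zeros after a decimal point are significant.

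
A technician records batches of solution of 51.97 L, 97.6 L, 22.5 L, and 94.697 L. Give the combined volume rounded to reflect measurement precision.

266.8 L

51.97 L + 97.6 L + 22.5 L + 94.697 L = 266.767 L.
Addition/subtraction keeps the fewest decimal places: 51.97 → 2 decimal places, 97.6 → 1 decimal place, 22.5 → 1 decimal place, 94.697 → 3 decimal places; limit is 1.
Rounded to 1 decimal place: 266.8 L.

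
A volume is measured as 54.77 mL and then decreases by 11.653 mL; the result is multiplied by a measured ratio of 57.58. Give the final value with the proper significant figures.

2483 mL

54.77 mL − 11.653 mL = 43.117 mL; the difference is limited to 2 decimal places (4 s.f.).
Carrying full precision, 43.117 × 57.58 = 2482.67686 mL; 57.58 has 4 s.f., so the result keeps min(4, 4) = 4 s.f.
Rounded to 4 significant figures: 2483 mL.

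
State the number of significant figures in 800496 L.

6

800496: zeros between nonzero digits are significant.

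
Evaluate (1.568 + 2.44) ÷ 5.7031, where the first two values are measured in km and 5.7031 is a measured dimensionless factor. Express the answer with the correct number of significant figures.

0.703 km

1.568 km + 2.44 km = 4.008 km; the sum is limited to 2 decimal places (3 s.f.).
Carrying full precision, 4.008 ÷ 5.7031 = 0.7027756834… km; 5.7031 has 5 s.f., so the result keeps min(3, 5) = 3 s.f.
Rounded to 3 significant figures: 0.703 km.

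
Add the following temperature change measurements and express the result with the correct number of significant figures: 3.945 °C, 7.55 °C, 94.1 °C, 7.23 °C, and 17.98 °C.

130.8 °C

3.945 °C + 7.55 °C + 94.1 °C + 7.23 °C + 17.98 °C = 130.805 °C.
Addition/subtraction keeps the fewest decimal places: 3.945 → 3 decimal places, 7.55 → 2 decimal places, 94.1 → 1 decimal place, 7.23 → 2 decimal places, 17.98 → 2 decimal places; limit is 1.
Rounded to 1 decimal place: 130.8 °C.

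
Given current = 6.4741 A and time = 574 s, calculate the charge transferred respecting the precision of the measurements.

3.72 × 10³ C

charge transferred = 6.4741 A × 574 s = 3716.1334 C.
6.4741 has 5 significant figures; 574 has 3.
Division/multiplication keeps the fewest: 3 significant figures.
Rounded: 3.72 × 10³ C.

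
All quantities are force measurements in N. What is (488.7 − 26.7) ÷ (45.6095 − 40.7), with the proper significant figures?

488.7 − 26.7 = 462.0, limited to 1 d.p. → 4 s.f.; 45.6095 − 40.7 = 4.9095, limited to 1 d.p. → 2 s.f.
Carrying full precision, 462.0 ÷ 4.9095 = 94.103269172…; keep min(4, 2) = 2 s.f.
Rounded to 2 significant figures: 94.

94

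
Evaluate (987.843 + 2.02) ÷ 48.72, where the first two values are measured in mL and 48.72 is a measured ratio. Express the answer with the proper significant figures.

20.32 mL

987.843 mL + 2.02 mL = 989.863 mL; the sum is limited to 2 decimal places (5 s.f.).
Carrying full precision, 989.863 ÷ 48.72 = 20.3173850575… mL; 48.72 has 4 s.f., so the result keeps min(5, 4) = 4 s.f.
Rounded to 4 significant figures: 20.32 mL.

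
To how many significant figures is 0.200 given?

0.200: leading zeros are not significant; trailing zeros after a decimal point are significant.

3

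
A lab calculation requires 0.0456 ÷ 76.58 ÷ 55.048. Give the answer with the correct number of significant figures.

0.0456 ÷ 76.58 ÷ 55.048 = 0.0000108170275499…
Multiplication/division keeps the fewest significant figures: 0.0456 → 3 s.f., 76.58 → 4 s.f., 55.048 → 5 s.f.; limit is 3.
Rounded to 3 significant figures: 1.08 × 10⁻⁵.

1.08 × 10⁻⁵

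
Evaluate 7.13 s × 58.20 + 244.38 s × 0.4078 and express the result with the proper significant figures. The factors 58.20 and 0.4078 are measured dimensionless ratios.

515 s

7.13 × 58.20 = 414.966 → 415 s (3 s.f., last digit at the 10^0 place).
244.38 × 0.4078 = 99.658164 → 99.66 s (4 s.f., last digit at the 10^-2 place).
Sum: 514.624164 s; keep the coarser place, 10^0.
Result: 515 s.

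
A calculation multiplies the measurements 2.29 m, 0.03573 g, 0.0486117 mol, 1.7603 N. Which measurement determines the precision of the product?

2.29 m → 3 s.f.; 0.03573 g → 4 s.f.; 0.0486117 mol → 6 s.f.; 1.7603 N → 5 s.f.
The fewest is 3 significant figures, from 2.29 m.

2.29 m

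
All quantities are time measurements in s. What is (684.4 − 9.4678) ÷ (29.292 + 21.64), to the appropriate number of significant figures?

13.25

684.4 − 9.4678 = 674.9322, limited to 1 d.p. → 4 s.f.; 29.292 + 21.64 = 50.932, limited to 2 d.p. → 4 s.f.
Carrying full precision, 674.9322 ÷ 50.932 = 13.2516335506…; keep min(4, 4) = 4 s.f.
Rounded to 4 significant figures: 13.25.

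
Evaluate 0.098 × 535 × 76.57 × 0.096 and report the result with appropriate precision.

3.9 × 10²

0.098 × 535 × 76.57 × 0.096 = 385.3982496
Multiplication/division keeps the fewest significant figures: 0.098 → 2 s.f., 535 → 3 s.f., 76.57 → 4 s.f., 0.096 → 2 s.f.; limit is 2.
Rounded to 2 significant figures: 3.9 × 10².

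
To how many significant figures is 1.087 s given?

1.087: zeros between nonzero digits are significant.

4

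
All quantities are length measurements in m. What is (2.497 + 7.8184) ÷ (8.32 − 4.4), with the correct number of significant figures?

2.6

2.497 + 7.8184 = 10.3154, limited to 3 d.p. → 5 s.f.; 8.32 − 4.4 = 3.92, limited to 1 d.p. → 2 s.f.
Carrying full precision, 10.3154 ÷ 3.92 = 2.63147959184…; keep min(5, 2) = 2 s.f.
Rounded to 2 significant figures: 2.6.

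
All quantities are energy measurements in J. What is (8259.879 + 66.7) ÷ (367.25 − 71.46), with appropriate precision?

8259.879 + 66.7 = 8326.579, limited to 1 d.p. → 5 s.f.; 367.25 − 71.46 = 295.79, limited to 2 d.p. → 5 s.f.
Carrying full precision, 8326.579 ÷ 295.79 = 28.1503059603…; keep min(5, 5) = 5 s.f.
Rounded to 5 significant figures: 28.150.

28.150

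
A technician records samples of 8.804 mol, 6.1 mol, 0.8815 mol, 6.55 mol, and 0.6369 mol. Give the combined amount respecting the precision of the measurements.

23.0 mol

8.804 mol + 6.1 mol + 0.8815 mol + 6.55 mol + 0.6369 mol = 22.9724 mol.
Addition/subtraction keeps the fewest decimal places: 8.804 → 3 decimal places, 6.1 → 1 decimal place, 0.8815 → 4 decimal places, 6.55 → 2 decimal places, 0.6369 → 4 decimal places; limit is 1.
Rounded to 1 decimal place: 23.0 mol.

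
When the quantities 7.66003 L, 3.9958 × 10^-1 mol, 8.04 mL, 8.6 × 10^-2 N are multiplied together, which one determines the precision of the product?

7.66003 L → 6 s.f.; 3.9958 × 10^-1 mol → 5 s.f.; 8.04 mL → 3 s.f.; 8.6 × 10^-2 N → 2 s.f.
The fewest is 2 significant figures, from 8.6 × 10^-2 N.

8.6 × 10^-2 N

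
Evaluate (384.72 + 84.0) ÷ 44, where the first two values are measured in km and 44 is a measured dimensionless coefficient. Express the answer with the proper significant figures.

11 km

384.72 km + 84.0 km = 468.72 km; the sum is limited to 1 decimal place (4 s.f.).
Carrying full precision, 468.72 ÷ 44 = 10.6527272727… km; 44 has 2 s.f., so the result keeps min(4, 2) = 2 s.f.
Rounded to 2 significant figures: 11 km.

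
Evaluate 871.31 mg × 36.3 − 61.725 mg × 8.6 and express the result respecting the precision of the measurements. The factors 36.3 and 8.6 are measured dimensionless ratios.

871.31 × 36.3 = 31628.553 → 3.16 × 10^4 mg (3 s.f., last digit at the 10^2 place).
61.725 × 8.6 = 530.835 → 5.3 × 10^2 mg (2 s.f., last digit at the 10^1 place).
Difference: 31097.718 mg; keep the coarser place, 10^2.
Result: 3.11 × 10^4 mg.

3.11 × 10^4 mg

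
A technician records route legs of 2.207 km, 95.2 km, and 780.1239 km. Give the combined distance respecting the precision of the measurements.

2.207 km + 95.2 km + 780.1239 km = 877.5309 km.
Addition/subtraction keeps the fewest decimal places: 2.207 → 3 decimal places, 95.2 → 1 decimal place, 780.1239 → 4 decimal places; limit is 1.
Rounded to 1 decimal place: 8.775 × 10² km.

8.775 × 10² km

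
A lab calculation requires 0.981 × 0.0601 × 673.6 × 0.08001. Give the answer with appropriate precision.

3.18

0.981 × 0.0601 × 673.6 × 0.08001 = 3.17753123456…
Multiplication/division keeps the fewest significant figures: 0.981 → 3 s.f., 0.0601 → 3 s.f., 673.6 → 4 s.f., 0.08001 → 4 s.f.; limit is 3.
Rounded to 3 significant figures: 3.18.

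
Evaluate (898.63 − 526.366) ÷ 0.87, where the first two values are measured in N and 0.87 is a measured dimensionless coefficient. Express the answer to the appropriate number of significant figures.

898.63 N − 526.366 N = 372.264 N; the difference is limited to 2 decimal places (5 s.f.).
Carrying full precision, 372.264 ÷ 0.87 = 427.889655172… N; 0.87 has 2 s.f., so the result keeps min(5, 2) = 2 s.f.
Rounded to 2 significant figures: 4.3 × 10^2 N.

4.3 × 10^2 N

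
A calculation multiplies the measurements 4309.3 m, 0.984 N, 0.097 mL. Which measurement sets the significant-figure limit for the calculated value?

4309.3 m → 5 s.f.; 0.984 N → 3 s.f.; 0.097 mL → 2 s.f.
The fewest is 2 significant figures, from 0.097 mL.

0.097 mL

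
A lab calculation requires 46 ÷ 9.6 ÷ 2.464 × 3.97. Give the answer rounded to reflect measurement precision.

46 ÷ 9.6 ÷ 2.464 × 3.97 = 7.72033955628…
Multiplication/division keeps the fewest significant figures: 46 → 2 s.f., 9.6 → 2 s.f., 2.464 → 4 s.f., 3.97 → 3 s.f.; limit is 2.
Rounded to 2 significant figures: 7.7.

7.7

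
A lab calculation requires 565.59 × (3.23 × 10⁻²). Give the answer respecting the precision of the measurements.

18.3

565.59 × (3.23 × 10⁻²) = 18.268557
Multiplication/division keeps the fewest significant figures: 565.59 → 5 s.f., 3.23 × 10⁻² → 3 s.f.; limit is 3.
Rounded to 3 significant figures: 18.3.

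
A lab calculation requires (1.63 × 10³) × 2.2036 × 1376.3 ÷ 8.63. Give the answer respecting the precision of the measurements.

5.73 × 10⁵

(1.63 × 10³) × 2.2036 × 1376.3 ÷ 8.63 = 572825.947671…
Multiplication/division keeps the fewest significant figures: 1.63 × 10³ → 3 s.f., 2.2036 → 5 s.f., 1376.3 → 5 s.f., 8.63 → 3 s.f.; limit is 3.
Rounded to 3 significant figures: 5.73 × 10⁵.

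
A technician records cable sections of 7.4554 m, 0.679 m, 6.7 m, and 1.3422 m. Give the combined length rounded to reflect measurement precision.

16.2 m

7.4554 m + 0.679 m + 6.7 m + 1.3422 m = 16.1766 m.
Addition/subtraction keeps the fewest decimal places: 7.4554 → 4 decimal places, 0.679 → 3 decimal places, 6.7 → 1 decimal place, 1.3422 → 4 decimal places; limit is 1.
Rounded to 1 decimal place: 16.2 m.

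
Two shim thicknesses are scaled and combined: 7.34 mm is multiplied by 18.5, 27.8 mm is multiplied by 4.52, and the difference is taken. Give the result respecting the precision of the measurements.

10. mm

7.34 × 18.5 = 135.79 → 136 mm (3 s.f., last digit at the 10^0 place).
27.8 × 4.52 = 125.656 → 126 mm (3 s.f., last digit at the 10^0 place).
Difference: 10.134 mm; keep the coarser place, 10^0.
Result: 10. mm.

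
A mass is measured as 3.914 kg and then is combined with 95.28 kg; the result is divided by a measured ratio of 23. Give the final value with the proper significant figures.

3.914 kg + 95.28 kg = 99.194 kg; the sum is limited to 2 decimal places (4 s.f.).
Carrying full precision, 99.194 ÷ 23 = 4.3127826087… kg; 23 has 2 s.f., so the result keeps min(4, 2) = 2 s.f.
Rounded to 2 significant figures: 4.3 kg.

4.3 kg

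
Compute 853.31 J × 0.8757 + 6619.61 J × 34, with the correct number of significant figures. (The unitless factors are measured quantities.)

2.3 × 10⁵ J

853.31 × 0.8757 = 747.243567 → 747.2 J (4 s.f., last digit at the 10^-1 place).
6619.61 × 34 = 225066.74 → 2.3 × 10⁵ J (2 s.f., last digit at the 10^4 place).
Sum: 225813.983567 J; keep the coarser place, 10^4.
Result: 2.3 × 10⁵ J.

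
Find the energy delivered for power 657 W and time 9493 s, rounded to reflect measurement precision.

6.24 × 10^6 J

energy delivered = 657 W × 9493 s = 6236901 J.
657 has 3 significant figures; 9493 has 4.
Division/multiplication keeps the fewest: 3 significant figures.
Rounded: 6.24 × 10^6 J.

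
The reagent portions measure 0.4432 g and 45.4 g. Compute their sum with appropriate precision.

0.4432 g + 45.4 g = 45.8432 g.
Addition/subtraction keeps the fewest decimal places: 0.4432 → 4 decimal places, 45.4 → 1 decimal place; limit is 1.
Rounded to 1 decimal place: 45.8 g.

45.8 g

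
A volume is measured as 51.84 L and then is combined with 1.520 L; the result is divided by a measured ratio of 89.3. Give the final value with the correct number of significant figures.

51.84 L + 1.520 L = 53.360 L; the sum is limited to 2 decimal places (4 s.f.).
Carrying full precision, 53.360 ÷ 89.3 = 0.597536394177… L; 89.3 has 3 s.f., so the result keeps min(4, 3) = 3 s.f.
Rounded to 3 significant figures: 0.598 L.

0.598 L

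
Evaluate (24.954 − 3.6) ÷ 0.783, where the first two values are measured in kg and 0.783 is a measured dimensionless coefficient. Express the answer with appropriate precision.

24.954 kg − 3.6 kg = 21.354 kg; the difference is limited to 1 decimal place (3 s.f.).
Carrying full precision, 21.354 ÷ 0.783 = 27.2720306513… kg; 0.783 has 3 s.f., so the result keeps min(3, 3) = 3 s.f.
Rounded to 3 significant figures: 27.3 kg.

27.3 kg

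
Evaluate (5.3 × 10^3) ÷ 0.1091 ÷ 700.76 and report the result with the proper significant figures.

69

(5.3 × 10^3) ÷ 0.1091 ÷ 700.76 = 69.3237129111…
Multiplication/division keeps the fewest significant figures: 5.3 × 10^3 → 2 s.f., 0.1091 → 4 s.f., 700.76 → 5 s.f.; limit is 2.
Rounded to 2 significant figures: 69.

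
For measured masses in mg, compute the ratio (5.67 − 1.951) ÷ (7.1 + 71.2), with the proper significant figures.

5.67 − 1.951 = 3.719, limited to 2 d.p. → 3 s.f.; 7.1 + 71.2 = 78.3, limited to 1 d.p. → 3 s.f.
Carrying full precision, 3.719 ÷ 78.3 = 0.047496807152…; keep min(3, 3) = 3 s.f.
Rounded to 3 significant figures: 0.0475.

0.0475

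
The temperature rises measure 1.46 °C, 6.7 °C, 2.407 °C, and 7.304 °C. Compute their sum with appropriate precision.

1.46 °C + 6.7 °C + 2.407 °C + 7.304 °C = 17.871 °C.
Addition/subtraction keeps the fewest decimal places: 1.46 → 2 decimal places, 6.7 → 1 decimal place, 2.407 → 3 decimal places, 7.304 → 3 decimal places; limit is 1.
Rounded to 1 decimal place: 17.9 °C.

17.9 °C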